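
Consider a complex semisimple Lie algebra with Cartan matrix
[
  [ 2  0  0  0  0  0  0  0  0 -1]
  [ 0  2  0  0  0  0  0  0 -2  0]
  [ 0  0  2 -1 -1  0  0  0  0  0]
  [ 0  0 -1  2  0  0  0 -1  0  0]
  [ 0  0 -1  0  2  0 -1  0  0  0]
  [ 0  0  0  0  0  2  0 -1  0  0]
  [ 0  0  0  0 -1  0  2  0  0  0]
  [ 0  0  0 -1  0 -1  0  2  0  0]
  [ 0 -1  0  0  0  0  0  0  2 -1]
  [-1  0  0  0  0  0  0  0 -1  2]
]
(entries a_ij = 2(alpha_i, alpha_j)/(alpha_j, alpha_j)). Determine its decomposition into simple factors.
A6 + C4

The diagram associated to this matrix has two connected components: the simple roots {alpha_3, alpha_4, alpha_5, alpha_6, alpha_7, alpha_8} form a chain of 6 nodes with single edges (A_6), and {alpha_1, alpha_2, alpha_9, alpha_10} form a chain of 4 nodes with a double edge at one end; the terminal node there is the unique long simple root (C_4). A semisimple Lie algebra decomposes uniquely as the direct sum of simple ideals, one per connected component of its Dynkin diagram, so g ≅ A_6 ⊕ C_4 (dimension 48 + 36 = 84).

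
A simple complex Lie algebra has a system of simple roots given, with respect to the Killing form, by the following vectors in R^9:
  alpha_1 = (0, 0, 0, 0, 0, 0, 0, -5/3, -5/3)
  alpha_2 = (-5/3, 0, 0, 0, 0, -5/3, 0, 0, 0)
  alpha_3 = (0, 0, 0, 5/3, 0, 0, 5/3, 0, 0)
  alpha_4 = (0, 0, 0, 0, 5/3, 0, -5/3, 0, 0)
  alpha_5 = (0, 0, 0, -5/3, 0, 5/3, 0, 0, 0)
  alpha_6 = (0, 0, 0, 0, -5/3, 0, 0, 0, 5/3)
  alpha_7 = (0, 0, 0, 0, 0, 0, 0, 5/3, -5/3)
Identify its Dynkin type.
Compute the Cartan integers a_ij = 2(alpha_i, alpha_j)/(alpha_j, alpha_j); the resulting 7x7 Cartan matrix is
[[2, 0, 0, 0, 0, -1, 0], [0, 2, 0, 0, -1, 0, 0], [0, 0, 2, -1, -1, 0, 0], [0, 0, -1, 2, 0, -1, 0], [0, -1, -1, 0, 2, 0, 0], [-1, 0, 0, -1, 0, 2, -1], [0, 0, 0, 0, 0, -1, 2]].
All simple roots have the same length, so the diagram is simply laced. The associated Dynkin diagram is a chain of 5 nodes with a fork of two nodes at one end (D_7), so the type is D_7 (the algebra so(14)).

D7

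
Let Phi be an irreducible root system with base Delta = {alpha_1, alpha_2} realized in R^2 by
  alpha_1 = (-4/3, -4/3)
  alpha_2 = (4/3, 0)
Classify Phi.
Compute the Cartan integers a_ij = 2(alpha_i, alpha_j)/(alpha_j, alpha_j); the resulting 2x2 Cartan matrix is
[[2, -2], [-1, 2]].
The roots have two lengths (squared-length ratio 2:1); the short ones are alpha_{2}. The associated Dynkin diagram is a chain of 2 nodes with a double edge at one end; the terminal node there is the unique short simple root (B_2), so the type is B_2 (the algebra so(5)).

B_2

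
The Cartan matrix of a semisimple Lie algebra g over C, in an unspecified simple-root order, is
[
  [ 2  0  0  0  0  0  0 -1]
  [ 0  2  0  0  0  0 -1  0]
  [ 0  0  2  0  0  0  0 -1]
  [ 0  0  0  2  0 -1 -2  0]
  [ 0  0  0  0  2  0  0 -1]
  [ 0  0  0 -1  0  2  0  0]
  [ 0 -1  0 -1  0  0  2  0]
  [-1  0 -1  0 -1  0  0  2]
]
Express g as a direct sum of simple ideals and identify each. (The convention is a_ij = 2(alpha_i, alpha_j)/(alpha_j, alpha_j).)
The diagram associated to this matrix has two connected components: the simple roots {alpha_1, alpha_3, alpha_5, alpha_8} form a chain of 2 nodes with a fork of two nodes at one end (D_4), and {alpha_2, alpha_4, alpha_6, alpha_7} form a chain of 4 nodes with a double edge between the middle two (F_4). A semisimple Lie algebra decomposes uniquely as the direct sum of simple ideals, one per connected component of its Dynkin diagram, so g ≅ D_4 ⊕ F_4 (dimension 28 + 52 = 80).

D4 + F4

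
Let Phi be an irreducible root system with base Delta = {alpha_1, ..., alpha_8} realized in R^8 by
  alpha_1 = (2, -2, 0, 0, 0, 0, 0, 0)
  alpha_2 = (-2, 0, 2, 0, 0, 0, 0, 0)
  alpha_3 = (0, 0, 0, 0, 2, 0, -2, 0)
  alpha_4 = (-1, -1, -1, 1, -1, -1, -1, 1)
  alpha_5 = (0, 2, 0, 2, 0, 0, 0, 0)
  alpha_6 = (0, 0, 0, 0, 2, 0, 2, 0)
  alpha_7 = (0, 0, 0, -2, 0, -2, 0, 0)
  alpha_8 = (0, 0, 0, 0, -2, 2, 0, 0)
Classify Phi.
type E_8

Compute the Cartan integers a_ij = 2(alpha_i, alpha_j)/(alpha_j, alpha_j); the resulting 8x8 Cartan matrix is
[[2, -1, 0, 0, -1, 0, 0, 0], [-1, 2, 0, 0, 0, 0, 0, 0], [0, 0, 2, 0, 0, 0, 0, -1], [0, 0, 0, 2, 0, -1, 0, 0], [-1, 0, 0, 0, 2, 0, -1, 0], [0, 0, 0, -1, 0, 2, 0, -1], [0, 0, 0, 0, -1, 0, 2, -1], [0, 0, -1, 0, 0, -1, -1, 2]].
All simple roots have the same length, so the diagram is simply laced. The associated Dynkin diagram is a chain of 7 nodes with one extra node attached to the third node from one end (E_8), so the type is E_8.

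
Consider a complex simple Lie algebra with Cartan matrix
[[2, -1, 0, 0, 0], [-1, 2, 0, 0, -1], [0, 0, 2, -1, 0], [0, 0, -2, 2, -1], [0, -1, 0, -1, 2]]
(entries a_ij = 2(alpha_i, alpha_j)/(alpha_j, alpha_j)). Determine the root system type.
B_5

The matrix has rank 5 with 2's on the diagonal. Reading the off-diagonal entries as Dynkin edges (a single edge where a_ij = a_ji = -1; a double or triple edge where a_ij * a_ji = 2 or 3), the diagram is a chain of 5 nodes with a double edge at one end; the terminal node there is the unique short simple root (B_5). One simple-root ordering that puts it in standard form is (alpha_1, alpha_2, alpha_5, alpha_4, alpha_3). So the algebra is type B_5, i.e. so(11).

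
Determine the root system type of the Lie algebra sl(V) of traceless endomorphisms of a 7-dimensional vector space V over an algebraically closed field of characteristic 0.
A6

This is sl(7), which has dimension 7^2 - 1 = 48 and rank 7 - 1 = 6 (a Cartan subalgebra is the diagonal traceless matrices). In the classification of classical Lie algebras, the special linear algebra sl(n+1) has type A_n; here n = 6, so the Dynkin diagram is a chain of 6 nodes with single edges (A_6). Hence the type is A_6.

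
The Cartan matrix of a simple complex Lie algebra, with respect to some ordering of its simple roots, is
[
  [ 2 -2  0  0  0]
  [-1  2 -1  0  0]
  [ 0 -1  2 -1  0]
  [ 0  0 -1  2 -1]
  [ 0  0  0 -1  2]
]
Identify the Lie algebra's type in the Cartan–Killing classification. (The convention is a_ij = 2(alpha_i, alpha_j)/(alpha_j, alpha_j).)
The matrix has rank 5 with 2's on the diagonal. Reading the off-diagonal entries as Dynkin edges (a single edge where a_ij = a_ji = -1; a double or triple edge where a_ij * a_ji = 2 or 3), the diagram is a chain of 5 nodes with a double edge at one end; the terminal node there is the unique long simple root (C_5). One simple-root ordering that puts it in standard form is (alpha_5, alpha_4, alpha_3, alpha_2, alpha_1). So the algebra is type C_5, i.e. sp(10).

C_5 (sp(10))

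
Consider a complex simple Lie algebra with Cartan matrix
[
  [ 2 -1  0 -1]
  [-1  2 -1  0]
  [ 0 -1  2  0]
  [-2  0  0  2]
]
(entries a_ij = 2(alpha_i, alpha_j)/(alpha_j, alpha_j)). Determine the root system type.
C_4

The matrix has rank 4 with 2's on the diagonal. Reading the off-diagonal entries as Dynkin edges (a single edge where a_ij = a_ji = -1; a double or triple edge where a_ij * a_ji = 2 or 3), the diagram is a chain of 4 nodes with a double edge at one end; the terminal node there is the unique long simple root (C_4). One simple-root ordering that puts it in standard form is (alpha_3, alpha_2, alpha_1, alpha_4). So the algebra is type C_4, i.e. sp(8).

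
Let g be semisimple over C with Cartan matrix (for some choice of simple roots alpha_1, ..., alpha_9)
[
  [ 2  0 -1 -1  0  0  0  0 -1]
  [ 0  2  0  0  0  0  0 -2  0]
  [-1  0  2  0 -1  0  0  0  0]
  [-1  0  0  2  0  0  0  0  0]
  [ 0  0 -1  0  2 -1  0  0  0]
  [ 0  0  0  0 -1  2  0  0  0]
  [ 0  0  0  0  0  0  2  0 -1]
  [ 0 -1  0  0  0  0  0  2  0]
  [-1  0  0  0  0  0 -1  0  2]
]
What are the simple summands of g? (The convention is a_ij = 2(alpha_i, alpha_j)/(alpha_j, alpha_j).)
B_2 (so(5)) ⊕ E_7

The diagram associated to this matrix has two connected components: the simple roots {alpha_2, alpha_8} form a chain of 2 nodes with a double edge at one end; the terminal node there is the unique short simple root (B_2), and {alpha_1, alpha_3, alpha_4, alpha_5, alpha_6, alpha_7, alpha_9} form a chain of 6 nodes with one extra node attached to the third node from one end (E_7). A semisimple Lie algebra decomposes uniquely as the direct sum of simple ideals, one per connected component of its Dynkin diagram, so g ≅ B_2 ⊕ E_7 (dimension 10 + 133 = 143).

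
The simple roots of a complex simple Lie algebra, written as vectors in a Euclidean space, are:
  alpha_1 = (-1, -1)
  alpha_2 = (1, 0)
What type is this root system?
type B_2

Compute the Cartan integers a_ij = 2(alpha_i, alpha_j)/(alpha_j, alpha_j); the resulting 2x2 Cartan matrix is
[[2, -2], [-1, 2]].
The roots have two lengths (squared-length ratio 2:1); the short ones are alpha_{2}. The associated Dynkin diagram is a chain of 2 nodes with a double edge at one end; the terminal node there is the unique short simple root (B_2), so the type is B_2 (the algebra so(5)).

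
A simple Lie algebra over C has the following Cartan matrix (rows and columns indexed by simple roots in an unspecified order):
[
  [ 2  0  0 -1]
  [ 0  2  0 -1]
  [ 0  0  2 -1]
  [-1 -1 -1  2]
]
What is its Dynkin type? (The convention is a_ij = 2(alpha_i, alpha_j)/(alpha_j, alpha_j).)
D_4 (so(8))

The matrix has rank 4 with 2's on the diagonal. Reading the off-diagonal entries as Dynkin edges (a single edge where a_ij = a_ji = -1; a double or triple edge where a_ij * a_ji = 2 or 3), the diagram is a chain of 2 nodes with a fork of two nodes at one end (D_4). One simple-root ordering that puts it in standard form is (alpha_2, alpha_4, alpha_3, alpha_1). So the algebra is type D_4, i.e. so(8).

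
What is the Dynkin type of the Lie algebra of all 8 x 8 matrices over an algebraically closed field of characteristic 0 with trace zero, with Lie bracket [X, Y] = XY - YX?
A7

This is sl(8), which has dimension 8^2 - 1 = 63 and rank 8 - 1 = 7 (a Cartan subalgebra is the diagonal traceless matrices). In the classification of classical Lie algebras, the special linear algebra sl(n+1) has type A_n; here n = 7, so the Dynkin diagram is a chain of 7 nodes with single edges (A_7). Hence the type is A_7.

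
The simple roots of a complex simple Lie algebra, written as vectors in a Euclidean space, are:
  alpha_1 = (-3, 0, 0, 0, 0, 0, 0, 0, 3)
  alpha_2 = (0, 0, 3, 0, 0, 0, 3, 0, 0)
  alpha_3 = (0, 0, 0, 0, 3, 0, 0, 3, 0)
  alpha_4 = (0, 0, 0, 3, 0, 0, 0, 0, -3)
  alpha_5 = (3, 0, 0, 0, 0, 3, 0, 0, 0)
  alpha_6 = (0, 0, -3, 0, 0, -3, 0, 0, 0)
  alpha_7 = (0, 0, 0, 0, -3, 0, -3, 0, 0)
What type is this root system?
Compute the Cartan integers a_ij = 2(alpha_i, alpha_j)/(alpha_j, alpha_j); the resulting 7x7 Cartan matrix is
[[2, 0, 0, -1, -1, 0, 0], [0, 2, 0, 0, 0, -1, -1], [0, 0, 2, 0, 0, 0, -1], [-1, 0, 0, 2, 0, 0, 0], [-1, 0, 0, 0, 2, -1, 0], [0, -1, 0, 0, -1, 2, 0], [0, -1, -1, 0, 0, 0, 2]].
All simple roots have the same length, so the diagram is simply laced. The associated Dynkin diagram is a chain of 7 nodes with single edges (A_7), so the type is A_7 (the algebra sl(8)).

A_7 (sl(8))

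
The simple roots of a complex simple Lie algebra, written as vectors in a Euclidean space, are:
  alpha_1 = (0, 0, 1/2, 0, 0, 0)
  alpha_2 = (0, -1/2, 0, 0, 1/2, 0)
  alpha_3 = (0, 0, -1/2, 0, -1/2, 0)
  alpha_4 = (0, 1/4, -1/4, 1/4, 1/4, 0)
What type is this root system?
type F_4

Compute the Cartan integers a_ij = 2(alpha_i, alpha_j)/(alpha_j, alpha_j); the resulting 4x4 Cartan matrix is
[[2, 0, -1, -1], [0, 2, -1, 0], [-2, -1, 2, 0], [-1, 0, 0, 2]].
The roots have two lengths (squared-length ratio 2:1); the short ones are alpha_{1,4}. The associated Dynkin diagram is a chain of 4 nodes with a double edge between the middle two (F_4), so the type is F_4.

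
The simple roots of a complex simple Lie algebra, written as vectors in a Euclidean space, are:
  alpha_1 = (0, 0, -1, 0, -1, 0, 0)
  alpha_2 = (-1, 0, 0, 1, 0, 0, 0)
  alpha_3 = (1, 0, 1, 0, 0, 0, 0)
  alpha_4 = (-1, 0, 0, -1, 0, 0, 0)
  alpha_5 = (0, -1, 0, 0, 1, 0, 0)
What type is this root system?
Compute the Cartan integers a_ij = 2(alpha_i, alpha_j)/(alpha_j, alpha_j); the resulting 5x5 Cartan matrix is
[[2, 0, -1, 0, -1], [0, 2, -1, 0, 0], [-1, -1, 2, -1, 0], [0, 0, -1, 2, 0], [-1, 0, 0, 0, 2]].
All simple roots have the same length, so the diagram is simply laced. The associated Dynkin diagram is a chain of 3 nodes with a fork of two nodes at one end (D_5), so the type is D_5 (the algebra so(10)).

type D_5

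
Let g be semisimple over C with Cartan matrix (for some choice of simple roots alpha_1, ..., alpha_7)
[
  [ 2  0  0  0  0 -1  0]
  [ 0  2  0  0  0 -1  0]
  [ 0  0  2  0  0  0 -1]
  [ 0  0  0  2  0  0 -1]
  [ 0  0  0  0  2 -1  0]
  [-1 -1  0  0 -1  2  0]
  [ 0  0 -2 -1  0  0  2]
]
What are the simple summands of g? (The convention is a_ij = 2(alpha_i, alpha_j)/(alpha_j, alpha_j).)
B_3 + D_4

The diagram associated to this matrix has two connected components: the simple roots {alpha_3, alpha_4, alpha_7} form a chain of 3 nodes with a double edge at one end; the terminal node there is the unique short simple root (B_3), and {alpha_1, alpha_2, alpha_5, alpha_6} form a chain of 2 nodes with a fork of two nodes at one end (D_4). A semisimple Lie algebra decomposes uniquely as the direct sum of simple ideals, one per connected component of its Dynkin diagram, so g ≅ B_3 ⊕ D_4 (dimension 21 + 28 = 49).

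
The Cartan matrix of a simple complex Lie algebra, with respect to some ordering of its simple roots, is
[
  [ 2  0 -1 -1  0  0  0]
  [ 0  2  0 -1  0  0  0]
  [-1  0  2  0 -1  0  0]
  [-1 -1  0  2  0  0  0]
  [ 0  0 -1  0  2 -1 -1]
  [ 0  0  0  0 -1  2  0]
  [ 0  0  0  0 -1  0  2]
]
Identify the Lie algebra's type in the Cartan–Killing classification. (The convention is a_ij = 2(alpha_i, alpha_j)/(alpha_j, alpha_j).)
The matrix has rank 7 with 2's on the diagonal. Reading the off-diagonal entries as Dynkin edges (a single edge where a_ij = a_ji = -1; a double or triple edge where a_ij * a_ji = 2 or 3), the diagram is a chain of 5 nodes with a fork of two nodes at one end (D_7). One simple-root ordering that puts it in standard form is (alpha_2, alpha_4, alpha_1, alpha_3, alpha_5, alpha_7, alpha_6). So the algebra is type D_7, i.e. so(14).

D_7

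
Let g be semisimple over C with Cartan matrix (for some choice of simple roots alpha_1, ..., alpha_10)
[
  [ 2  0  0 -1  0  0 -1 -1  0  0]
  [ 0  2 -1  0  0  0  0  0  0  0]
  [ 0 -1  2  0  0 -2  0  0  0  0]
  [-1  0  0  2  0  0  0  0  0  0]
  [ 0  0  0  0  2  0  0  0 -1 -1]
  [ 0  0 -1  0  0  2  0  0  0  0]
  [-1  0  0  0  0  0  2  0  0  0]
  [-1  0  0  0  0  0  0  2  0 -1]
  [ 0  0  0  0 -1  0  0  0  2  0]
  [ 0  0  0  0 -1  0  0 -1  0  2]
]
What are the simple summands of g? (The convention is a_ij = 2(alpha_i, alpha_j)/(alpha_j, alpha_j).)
B_3 (so(7)) ⊕ D_7 (so(14))

The diagram associated to this matrix has two connected components: the simple roots {alpha_2, alpha_3, alpha_6} form a chain of 3 nodes with a double edge at one end; the terminal node there is the unique short simple root (B_3), and {alpha_1, alpha_4, alpha_5, alpha_7, alpha_8, alpha_9, alpha_10} form a chain of 5 nodes with a fork of two nodes at one end (D_7). A semisimple Lie algebra decomposes uniquely as the direct sum of simple ideals, one per connected component of its Dynkin diagram, so g ≅ B_3 ⊕ D_7 (dimension 21 + 91 = 112).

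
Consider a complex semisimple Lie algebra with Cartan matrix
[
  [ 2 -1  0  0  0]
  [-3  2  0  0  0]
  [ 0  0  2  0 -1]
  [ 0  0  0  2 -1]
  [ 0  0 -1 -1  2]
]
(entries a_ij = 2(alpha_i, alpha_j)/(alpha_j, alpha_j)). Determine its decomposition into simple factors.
The diagram associated to this matrix has two connected components: the simple roots {alpha_3, alpha_4, alpha_5} form a chain of 3 nodes with single edges (A_3), and {alpha_1, alpha_2} form two nodes joined by a triple edge (G_2). A semisimple Lie algebra decomposes uniquely as the direct sum of simple ideals, one per connected component of its Dynkin diagram, so g ≅ A_3 ⊕ G_2 (dimension 15 + 14 = 29).

A_3 (sl(4)) ⊕ G_2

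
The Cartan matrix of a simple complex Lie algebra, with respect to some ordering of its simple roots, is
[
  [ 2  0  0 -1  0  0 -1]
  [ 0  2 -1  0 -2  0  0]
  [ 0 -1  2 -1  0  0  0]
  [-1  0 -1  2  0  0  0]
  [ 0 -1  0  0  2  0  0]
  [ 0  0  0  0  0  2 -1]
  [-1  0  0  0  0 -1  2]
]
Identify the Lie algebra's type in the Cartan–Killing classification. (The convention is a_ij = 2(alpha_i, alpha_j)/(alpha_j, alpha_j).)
The matrix has rank 7 with 2's on the diagonal. Reading the off-diagonal entries as Dynkin edges (a single edge where a_ij = a_ji = -1; a double or triple edge where a_ij * a_ji = 2 or 3), the diagram is a chain of 7 nodes with a double edge at one end; the terminal node there is the unique short simple root (B_7). One simple-root ordering that puts it in standard form is (alpha_6, alpha_7, alpha_1, alpha_4, alpha_3, alpha_2, alpha_5). So the algebra is type B_7, i.e. so(15).

B_7 (so(15))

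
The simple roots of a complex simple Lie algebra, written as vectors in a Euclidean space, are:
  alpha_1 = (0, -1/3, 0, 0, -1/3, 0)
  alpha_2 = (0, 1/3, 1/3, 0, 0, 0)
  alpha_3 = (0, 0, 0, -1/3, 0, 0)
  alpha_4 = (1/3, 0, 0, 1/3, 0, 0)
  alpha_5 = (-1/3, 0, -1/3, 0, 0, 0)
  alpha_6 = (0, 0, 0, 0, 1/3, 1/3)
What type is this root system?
B_6 (so(13))

Compute the Cartan integers a_ij = 2(alpha_i, alpha_j)/(alpha_j, alpha_j); the resulting 6x6 Cartan matrix is
[[2, -1, 0, 0, 0, -1], [-1, 2, 0, 0, -1, 0], [0, 0, 2, -1, 0, 0], [0, 0, -2, 2, -1, 0], [0, -1, 0, -1, 2, 0], [-1, 0, 0, 0, 0, 2]].
The roots have two lengths (squared-length ratio 2:1); the short ones are alpha_{3}. The associated Dynkin diagram is a chain of 6 nodes with a double edge at one end; the terminal node there is the unique short simple root (B_6), so the type is B_6 (the algebra so(13)).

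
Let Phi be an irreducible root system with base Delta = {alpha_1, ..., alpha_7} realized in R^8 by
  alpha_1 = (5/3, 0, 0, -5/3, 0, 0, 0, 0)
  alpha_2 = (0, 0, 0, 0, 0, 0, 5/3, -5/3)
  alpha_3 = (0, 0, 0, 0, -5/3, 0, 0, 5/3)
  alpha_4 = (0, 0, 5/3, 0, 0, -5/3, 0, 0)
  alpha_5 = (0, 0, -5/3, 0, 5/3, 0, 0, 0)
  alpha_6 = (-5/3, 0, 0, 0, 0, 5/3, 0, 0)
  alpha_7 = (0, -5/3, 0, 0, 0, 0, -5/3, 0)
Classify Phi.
Compute the Cartan integers a_ij = 2(alpha_i, alpha_j)/(alpha_j, alpha_j); the resulting 7x7 Cartan matrix is
[[2, 0, 0, 0, 0, -1, 0], [0, 2, -1, 0, 0, 0, -1], [0, -1, 2, 0, -1, 0, 0], [0, 0, 0, 2, -1, -1, 0], [0, 0, -1, -1, 2, 0, 0], [-1, 0, 0, -1, 0, 2, 0], [0, -1, 0, 0, 0, 0, 2]].
All simple roots have the same length, so the diagram is simply laced. The associated Dynkin diagram is a chain of 7 nodes with single edges (A_7), so the type is A_7 (the algebra sl(8)).

A_7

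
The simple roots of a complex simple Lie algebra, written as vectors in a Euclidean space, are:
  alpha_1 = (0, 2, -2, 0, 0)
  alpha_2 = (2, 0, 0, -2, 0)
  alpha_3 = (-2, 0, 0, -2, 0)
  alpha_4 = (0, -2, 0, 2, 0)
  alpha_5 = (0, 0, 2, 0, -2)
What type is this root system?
Compute the Cartan integers a_ij = 2(alpha_i, alpha_j)/(alpha_j, alpha_j); the resulting 5x5 Cartan matrix is
[[2, 0, 0, -1, -1], [0, 2, 0, -1, 0], [0, 0, 2, -1, 0], [-1, -1, -1, 2, 0], [-1, 0, 0, 0, 2]].
All simple roots have the same length, so the diagram is simply laced. The associated Dynkin diagram is a chain of 3 nodes with a fork of two nodes at one end (D_5), so the type is D_5 (the algebra so(10)).

type D_5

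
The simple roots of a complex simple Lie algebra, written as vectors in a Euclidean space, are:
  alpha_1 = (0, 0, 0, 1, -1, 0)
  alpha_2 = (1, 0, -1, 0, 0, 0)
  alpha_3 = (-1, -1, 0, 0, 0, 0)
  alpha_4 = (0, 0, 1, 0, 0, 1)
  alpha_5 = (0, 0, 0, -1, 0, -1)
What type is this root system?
Compute the Cartan integers a_ij = 2(alpha_i, alpha_j)/(alpha_j, alpha_j); the resulting 5x5 Cartan matrix is
[[2, 0, 0, 0, -1], [0, 2, -1, -1, 0], [0, -1, 2, 0, 0], [0, -1, 0, 2, -1], [-1, 0, 0, -1, 2]].
All simple roots have the same length, so the diagram is simply laced. The associated Dynkin diagram is a chain of 5 nodes with single edges (A_5), so the type is A_5 (the algebra sl(6)).

A_5 (sl(6))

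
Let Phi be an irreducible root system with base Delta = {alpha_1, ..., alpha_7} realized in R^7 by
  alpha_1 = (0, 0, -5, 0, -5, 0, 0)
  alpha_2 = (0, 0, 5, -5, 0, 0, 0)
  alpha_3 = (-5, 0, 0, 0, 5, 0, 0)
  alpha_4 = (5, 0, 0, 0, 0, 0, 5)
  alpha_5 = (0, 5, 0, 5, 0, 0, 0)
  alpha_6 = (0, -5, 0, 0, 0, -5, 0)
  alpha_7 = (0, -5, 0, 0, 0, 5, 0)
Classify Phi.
type D_7

Compute the Cartan integers a_ij = 2(alpha_i, alpha_j)/(alpha_j, alpha_j); the resulting 7x7 Cartan matrix is
[[2, -1, -1, 0, 0, 0, 0], [-1, 2, 0, 0, -1, 0, 0], [-1, 0, 2, -1, 0, 0, 0], [0, 0, -1, 2, 0, 0, 0], [0, -1, 0, 0, 2, -1, -1], [0, 0, 0, 0, -1, 2, 0], [0, 0, 0, 0, -1, 0, 2]].
All simple roots have the same length, so the diagram is simply laced. The associated Dynkin diagram is a chain of 5 nodes with a fork of two nodes at one end (D_7), so the type is D_7 (the algebra so(14)).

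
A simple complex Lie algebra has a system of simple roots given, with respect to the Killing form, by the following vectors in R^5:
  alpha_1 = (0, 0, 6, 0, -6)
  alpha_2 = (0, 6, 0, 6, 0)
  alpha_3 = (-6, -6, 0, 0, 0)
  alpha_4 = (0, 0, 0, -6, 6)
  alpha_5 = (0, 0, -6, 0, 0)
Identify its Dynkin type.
B_5 (so(11))

Compute the Cartan integers a_ij = 2(alpha_i, alpha_j)/(alpha_j, alpha_j); the resulting 5x5 Cartan matrix is
[[2, 0, 0, -1, -2], [0, 2, -1, -1, 0], [0, -1, 2, 0, 0], [-1, -1, 0, 2, 0], [-1, 0, 0, 0, 2]].
The roots have two lengths (squared-length ratio 2:1); the short ones are alpha_{5}. The associated Dynkin diagram is a chain of 5 nodes with a double edge at one end; the terminal node there is the unique short simple root (B_5), so the type is B_5 (the algebra so(11)).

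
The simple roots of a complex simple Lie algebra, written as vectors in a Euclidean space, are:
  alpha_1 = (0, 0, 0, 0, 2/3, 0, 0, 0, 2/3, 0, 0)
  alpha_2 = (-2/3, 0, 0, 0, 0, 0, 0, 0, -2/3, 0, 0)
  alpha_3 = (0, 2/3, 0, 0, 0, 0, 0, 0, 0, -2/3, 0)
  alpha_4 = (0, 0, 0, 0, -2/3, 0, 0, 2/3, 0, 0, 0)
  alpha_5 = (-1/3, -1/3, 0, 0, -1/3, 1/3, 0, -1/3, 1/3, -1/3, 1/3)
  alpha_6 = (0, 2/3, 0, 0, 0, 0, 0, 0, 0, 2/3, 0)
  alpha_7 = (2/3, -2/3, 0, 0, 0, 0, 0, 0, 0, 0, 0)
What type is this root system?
Compute the Cartan integers a_ij = 2(alpha_i, alpha_j)/(alpha_j, alpha_j); the resulting 7x7 Cartan matrix is
[[2, -1, 0, -1, 0, 0, 0], [-1, 2, 0, 0, 0, 0, -1], [0, 0, 2, 0, 0, 0, -1], [-1, 0, 0, 2, 0, 0, 0], [0, 0, 0, 0, 2, -1, 0], [0, 0, 0, 0, -1, 2, -1], [0, -1, -1, 0, 0, -1, 2]].
All simple roots have the same length, so the diagram is simply laced. The associated Dynkin diagram is a chain of 6 nodes with one extra node attached to the third node from one end (E_7), so the type is E_7.

E7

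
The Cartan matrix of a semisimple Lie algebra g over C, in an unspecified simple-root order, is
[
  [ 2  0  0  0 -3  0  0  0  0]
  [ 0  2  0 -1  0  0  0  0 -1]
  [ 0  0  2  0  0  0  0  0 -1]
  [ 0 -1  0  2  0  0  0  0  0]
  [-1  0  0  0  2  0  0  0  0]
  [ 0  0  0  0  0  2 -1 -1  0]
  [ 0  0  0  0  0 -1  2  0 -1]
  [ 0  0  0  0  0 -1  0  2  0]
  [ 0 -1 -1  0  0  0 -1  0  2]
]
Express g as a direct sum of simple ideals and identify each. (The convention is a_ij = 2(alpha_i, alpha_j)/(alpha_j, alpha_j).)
The diagram associated to this matrix has two connected components: the simple roots {alpha_2, alpha_3, alpha_4, alpha_6, alpha_7, alpha_8, alpha_9} form a chain of 6 nodes with one extra node attached to the third node from one end (E_7), and {alpha_1, alpha_5} form two nodes joined by a triple edge (G_2). A semisimple Lie algebra decomposes uniquely as the direct sum of simple ideals, one per connected component of its Dynkin diagram, so g ≅ E_7 ⊕ G_2 (dimension 133 + 14 = 147).

type E_7 ⊕ type G_2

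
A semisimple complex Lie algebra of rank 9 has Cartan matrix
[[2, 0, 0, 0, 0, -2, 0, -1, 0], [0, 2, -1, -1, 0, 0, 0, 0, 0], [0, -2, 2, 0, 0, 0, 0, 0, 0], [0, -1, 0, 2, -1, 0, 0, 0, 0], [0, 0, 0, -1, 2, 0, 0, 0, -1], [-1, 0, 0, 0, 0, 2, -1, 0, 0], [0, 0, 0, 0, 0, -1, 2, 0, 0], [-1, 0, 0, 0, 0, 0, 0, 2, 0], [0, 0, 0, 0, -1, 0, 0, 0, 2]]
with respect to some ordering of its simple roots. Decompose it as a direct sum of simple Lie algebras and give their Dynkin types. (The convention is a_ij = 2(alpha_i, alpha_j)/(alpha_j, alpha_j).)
The diagram associated to this matrix has two connected components: the simple roots {alpha_2, alpha_3, alpha_4, alpha_5, alpha_9} form a chain of 5 nodes with a double edge at one end; the terminal node there is the unique long simple root (C_5), and {alpha_1, alpha_6, alpha_7, alpha_8} form a chain of 4 nodes with a double edge between the middle two (F_4). A semisimple Lie algebra decomposes uniquely as the direct sum of simple ideals, one per connected component of its Dynkin diagram, so g ≅ C_5 ⊕ F_4 (dimension 55 + 52 = 107).

C5 ⊕ F4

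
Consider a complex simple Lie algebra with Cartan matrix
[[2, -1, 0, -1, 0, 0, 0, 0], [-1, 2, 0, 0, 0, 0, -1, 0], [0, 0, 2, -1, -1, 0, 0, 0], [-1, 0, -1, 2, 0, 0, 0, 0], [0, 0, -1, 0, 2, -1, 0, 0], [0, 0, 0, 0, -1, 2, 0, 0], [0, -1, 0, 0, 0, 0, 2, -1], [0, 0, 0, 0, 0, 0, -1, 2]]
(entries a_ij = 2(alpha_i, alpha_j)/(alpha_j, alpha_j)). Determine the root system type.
The matrix has rank 8 with 2's on the diagonal. Reading the off-diagonal entries as Dynkin edges (a single edge where a_ij = a_ji = -1; a double or triple edge where a_ij * a_ji = 2 or 3), the diagram is a chain of 8 nodes with single edges (A_8). One simple-root ordering that puts it in standard form is (alpha_6, alpha_5, alpha_3, alpha_4, alpha_1, alpha_2, alpha_7, alpha_8). So the algebra is type A_8, i.e. sl(9).

type A_8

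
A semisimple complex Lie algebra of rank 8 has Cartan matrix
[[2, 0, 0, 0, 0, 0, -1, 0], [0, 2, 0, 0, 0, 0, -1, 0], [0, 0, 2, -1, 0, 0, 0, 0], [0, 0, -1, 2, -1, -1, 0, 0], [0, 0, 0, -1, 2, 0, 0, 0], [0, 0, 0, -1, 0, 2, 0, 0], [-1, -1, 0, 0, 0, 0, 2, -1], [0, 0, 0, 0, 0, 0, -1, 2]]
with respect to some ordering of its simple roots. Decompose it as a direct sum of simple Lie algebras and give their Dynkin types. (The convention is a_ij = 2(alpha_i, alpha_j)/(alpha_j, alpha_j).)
The diagram associated to this matrix has two connected components: the simple roots {alpha_3, alpha_4, alpha_5, alpha_6} form a chain of 2 nodes with a fork of two nodes at one end (D_4), and {alpha_1, alpha_2, alpha_7, alpha_8} form a chain of 2 nodes with a fork of two nodes at one end (D_4). A semisimple Lie algebra decomposes uniquely as the direct sum of simple ideals, one per connected component of its Dynkin diagram, so g ≅ D_4 ⊕ D_4 (dimension 28 + 28 = 56).

D_4 + D_4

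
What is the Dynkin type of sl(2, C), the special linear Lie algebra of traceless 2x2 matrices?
This is sl(2), which has dimension 2^2 - 1 = 3 and rank 2 - 1 = 1 (a Cartan subalgebra is the diagonal traceless matrices). In the classification of classical Lie algebras, the special linear algebra sl(n+1) has type A_n; here n = 1, so the Dynkin diagram is a chain of 1 nodes with single edges (A_1). Hence the type is A_1.

A_1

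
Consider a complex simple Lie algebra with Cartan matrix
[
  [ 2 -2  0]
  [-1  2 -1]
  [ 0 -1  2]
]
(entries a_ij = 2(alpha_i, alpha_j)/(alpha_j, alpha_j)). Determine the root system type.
C_3 (sp(6))

The matrix has rank 3 with 2's on the diagonal. Reading the off-diagonal entries as Dynkin edges (a single edge where a_ij = a_ji = -1; a double or triple edge where a_ij * a_ji = 2 or 3), the diagram is a chain of 3 nodes with a double edge at one end; the terminal node there is the unique long simple root (C_3). One simple-root ordering that puts it in standard form is (alpha_3, alpha_2, alpha_1). So the algebra is type C_3, i.e. sp(6).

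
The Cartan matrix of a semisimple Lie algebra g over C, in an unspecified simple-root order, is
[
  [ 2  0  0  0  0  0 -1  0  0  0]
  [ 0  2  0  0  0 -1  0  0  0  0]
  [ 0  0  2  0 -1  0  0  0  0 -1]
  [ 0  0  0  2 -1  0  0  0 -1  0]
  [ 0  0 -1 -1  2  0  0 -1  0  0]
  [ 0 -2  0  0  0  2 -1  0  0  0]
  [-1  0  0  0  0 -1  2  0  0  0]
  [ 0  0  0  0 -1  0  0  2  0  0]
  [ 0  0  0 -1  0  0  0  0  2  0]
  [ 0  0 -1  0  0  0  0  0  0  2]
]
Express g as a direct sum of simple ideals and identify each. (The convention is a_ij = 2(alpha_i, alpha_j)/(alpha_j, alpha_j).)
The diagram associated to this matrix has two connected components: the simple roots {alpha_1, alpha_2, alpha_6, alpha_7} form a chain of 4 nodes with a double edge at one end; the terminal node there is the unique short simple root (B_4), and {alpha_3, alpha_4, alpha_5, alpha_8, alpha_9, alpha_10} form a chain of 5 nodes with one extra node attached to the third node from one end (E_6). A semisimple Lie algebra decomposes uniquely as the direct sum of simple ideals, one per connected component of its Dynkin diagram, so g ≅ B_4 ⊕ E_6 (dimension 36 + 78 = 114).

type B_4 + type E_6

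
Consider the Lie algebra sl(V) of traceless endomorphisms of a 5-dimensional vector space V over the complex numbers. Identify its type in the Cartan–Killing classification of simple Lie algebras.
This is sl(5), which has dimension 5^2 - 1 = 24 and rank 5 - 1 = 4 (a Cartan subalgebra is the diagonal traceless matrices). In the classification of classical Lie algebras, the special linear algebra sl(n+1) has type A_n; here n = 4, so the Dynkin diagram is a chain of 4 nodes with single edges (A_4). Hence the type is A_4.

A_4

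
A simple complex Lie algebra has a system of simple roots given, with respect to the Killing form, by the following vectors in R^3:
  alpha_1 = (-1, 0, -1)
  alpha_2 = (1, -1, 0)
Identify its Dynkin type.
A2

Compute the Cartan integers a_ij = 2(alpha_i, alpha_j)/(alpha_j, alpha_j); the resulting 2x2 Cartan matrix is
[[2, -1], [-1, 2]].
All simple roots have the same length, so the diagram is simply laced. The associated Dynkin diagram is a chain of 2 nodes with single edges (A_2), so the type is A_2 (the algebra sl(3)).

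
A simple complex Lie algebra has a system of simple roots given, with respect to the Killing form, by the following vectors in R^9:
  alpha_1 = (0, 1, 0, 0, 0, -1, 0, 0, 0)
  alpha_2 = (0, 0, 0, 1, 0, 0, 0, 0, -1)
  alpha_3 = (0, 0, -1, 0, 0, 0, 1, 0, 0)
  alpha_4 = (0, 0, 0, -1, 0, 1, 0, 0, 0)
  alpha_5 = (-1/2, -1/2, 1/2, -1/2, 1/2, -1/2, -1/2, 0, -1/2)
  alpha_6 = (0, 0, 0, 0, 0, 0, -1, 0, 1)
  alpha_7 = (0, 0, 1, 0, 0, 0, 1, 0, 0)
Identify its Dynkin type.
Compute the Cartan integers a_ij = 2(alpha_i, alpha_j)/(alpha_j, alpha_j); the resulting 7x7 Cartan matrix is
[[2, 0, 0, -1, 0, 0, 0], [0, 2, 0, -1, 0, -1, 0], [0, 0, 2, 0, -1, -1, 0], [-1, -1, 0, 2, 0, 0, 0], [0, 0, -1, 0, 2, 0, 0], [0, -1, -1, 0, 0, 2, -1], [0, 0, 0, 0, 0, -1, 2]].
All simple roots have the same length, so the diagram is simply laced. The associated Dynkin diagram is a chain of 6 nodes with one extra node attached to the third node from one end (E_7), so the type is E_7.

type E_7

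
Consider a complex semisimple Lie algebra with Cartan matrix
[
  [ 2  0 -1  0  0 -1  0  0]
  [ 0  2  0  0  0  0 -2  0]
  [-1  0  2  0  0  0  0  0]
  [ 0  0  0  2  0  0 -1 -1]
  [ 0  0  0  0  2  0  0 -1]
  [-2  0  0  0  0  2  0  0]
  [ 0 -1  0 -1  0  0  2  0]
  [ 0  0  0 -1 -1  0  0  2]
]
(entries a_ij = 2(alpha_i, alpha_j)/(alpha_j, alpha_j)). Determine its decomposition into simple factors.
C_3 ⊕ C_5

The diagram associated to this matrix has two connected components: the simple roots {alpha_1, alpha_3, alpha_6} form a chain of 3 nodes with a double edge at one end; the terminal node there is the unique long simple root (C_3), and {alpha_2, alpha_4, alpha_5, alpha_7, alpha_8} form a chain of 5 nodes with a double edge at one end; the terminal node there is the unique long simple root (C_5). A semisimple Lie algebra decomposes uniquely as the direct sum of simple ideals, one per connected component of its Dynkin diagram, so g ≅ C_3 ⊕ C_5 (dimension 21 + 55 = 76).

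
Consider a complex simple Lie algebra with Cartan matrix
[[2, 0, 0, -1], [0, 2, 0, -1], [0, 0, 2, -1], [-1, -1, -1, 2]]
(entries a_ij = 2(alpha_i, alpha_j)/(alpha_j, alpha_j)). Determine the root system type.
D_4

The matrix has rank 4 with 2's on the diagonal. Reading the off-diagonal entries as Dynkin edges (a single edge where a_ij = a_ji = -1; a double or triple edge where a_ij * a_ji = 2 or 3), the diagram is a chain of 2 nodes with a fork of two nodes at one end (D_4). One simple-root ordering that puts it in standard form is (alpha_3, alpha_4, alpha_2, alpha_1). So the algebra is type D_4, i.e. so(8).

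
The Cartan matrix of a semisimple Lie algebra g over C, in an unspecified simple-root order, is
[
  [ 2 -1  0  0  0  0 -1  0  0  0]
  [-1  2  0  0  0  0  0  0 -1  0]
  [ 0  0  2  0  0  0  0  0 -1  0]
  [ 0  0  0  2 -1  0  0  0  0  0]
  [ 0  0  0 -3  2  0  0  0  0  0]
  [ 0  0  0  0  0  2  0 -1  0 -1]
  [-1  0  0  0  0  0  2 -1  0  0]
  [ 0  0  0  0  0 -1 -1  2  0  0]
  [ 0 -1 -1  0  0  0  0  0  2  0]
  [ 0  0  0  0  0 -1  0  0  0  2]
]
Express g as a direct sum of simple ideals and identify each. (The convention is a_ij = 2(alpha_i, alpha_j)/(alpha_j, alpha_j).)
The diagram associated to this matrix has two connected components: the simple roots {alpha_1, alpha_2, alpha_3, alpha_6, alpha_7, alpha_8, alpha_9, alpha_10} form a chain of 8 nodes with single edges (A_8), and {alpha_4, alpha_5} form two nodes joined by a triple edge (G_2). A semisimple Lie algebra decomposes uniquely as the direct sum of simple ideals, one per connected component of its Dynkin diagram, so g ≅ A_8 ⊕ G_2 (dimension 80 + 14 = 94).

type A_8 + type G_2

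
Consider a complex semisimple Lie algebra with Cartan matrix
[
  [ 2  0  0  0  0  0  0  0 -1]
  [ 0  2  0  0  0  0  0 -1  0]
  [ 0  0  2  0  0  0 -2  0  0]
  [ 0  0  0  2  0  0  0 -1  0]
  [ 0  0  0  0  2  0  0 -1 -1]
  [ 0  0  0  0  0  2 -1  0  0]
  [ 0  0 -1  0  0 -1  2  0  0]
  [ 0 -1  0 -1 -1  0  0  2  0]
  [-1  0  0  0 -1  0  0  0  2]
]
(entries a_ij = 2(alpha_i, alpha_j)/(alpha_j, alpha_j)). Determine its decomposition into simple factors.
C_3 (sp(6)) + D_6 (so(12))

The diagram associated to this matrix has two connected components: the simple roots {alpha_3, alpha_6, alpha_7} form a chain of 3 nodes with a double edge at one end; the terminal node there is the unique long simple root (C_3), and {alpha_1, alpha_2, alpha_4, alpha_5, alpha_8, alpha_9} form a chain of 4 nodes with a fork of two nodes at one end (D_6). A semisimple Lie algebra decomposes uniquely as the direct sum of simple ideals, one per connected component of its Dynkin diagram, so g ≅ C_3 ⊕ D_6 (dimension 21 + 66 = 87).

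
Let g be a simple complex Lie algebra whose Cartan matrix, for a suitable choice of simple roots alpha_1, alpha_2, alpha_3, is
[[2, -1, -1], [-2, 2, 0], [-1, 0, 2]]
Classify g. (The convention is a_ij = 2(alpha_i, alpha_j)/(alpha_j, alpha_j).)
The matrix has rank 3 with 2's on the diagonal. Reading the off-diagonal entries as Dynkin edges (a single edge where a_ij = a_ji = -1; a double or triple edge where a_ij * a_ji = 2 or 3), the diagram is a chain of 3 nodes with a double edge at one end; the terminal node there is the unique long simple root (C_3). One simple-root ordering that puts it in standard form is (alpha_3, alpha_1, alpha_2). So the algebra is type C_3, i.e. sp(6).

type C_3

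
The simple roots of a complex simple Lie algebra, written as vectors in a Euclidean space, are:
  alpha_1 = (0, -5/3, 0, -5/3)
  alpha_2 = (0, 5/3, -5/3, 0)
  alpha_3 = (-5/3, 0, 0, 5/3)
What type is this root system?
type A_3

Compute the Cartan integers a_ij = 2(alpha_i, alpha_j)/(alpha_j, alpha_j); the resulting 3x3 Cartan matrix is
[[2, -1, -1], [-1, 2, 0], [-1, 0, 2]].
All simple roots have the same length, so the diagram is simply laced. The associated Dynkin diagram is a chain of 3 nodes with single edges (A_3), so the type is A_3 (the algebra sl(4)).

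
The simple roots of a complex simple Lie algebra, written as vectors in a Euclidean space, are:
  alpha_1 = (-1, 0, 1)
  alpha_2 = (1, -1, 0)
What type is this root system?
Compute the Cartan integers a_ij = 2(alpha_i, alpha_j)/(alpha_j, alpha_j); the resulting 2x2 Cartan matrix is
[[2, -1], [-1, 2]].
All simple roots have the same length, so the diagram is simply laced. The associated Dynkin diagram is a chain of 2 nodes with single edges (A_2), so the type is A_2 (the algebra sl(3)).

type A_2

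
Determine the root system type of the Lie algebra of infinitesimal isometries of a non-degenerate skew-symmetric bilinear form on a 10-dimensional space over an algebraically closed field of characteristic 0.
C_5

This is sp(10), which has dimension 10(10+1)/2 = 55 and rank 10/2 = 5. In the classification of classical Lie algebras, the symplectic algebra sp(2n) has type C_n; here n = 5, so the Dynkin diagram is a chain of 5 nodes with a double edge at one end; the terminal node there is the unique long simple root (C_5). Hence the type is C_5.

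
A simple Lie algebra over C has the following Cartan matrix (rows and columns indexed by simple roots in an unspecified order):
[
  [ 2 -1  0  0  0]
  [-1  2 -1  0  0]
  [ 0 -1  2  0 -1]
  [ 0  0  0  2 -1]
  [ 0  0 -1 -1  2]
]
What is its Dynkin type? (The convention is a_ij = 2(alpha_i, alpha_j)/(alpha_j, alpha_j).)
A_5

The matrix has rank 5 with 2's on the diagonal. Reading the off-diagonal entries as Dynkin edges (a single edge where a_ij = a_ji = -1; a double or triple edge where a_ij * a_ji = 2 or 3), the diagram is a chain of 5 nodes with single edges (A_5). One simple-root ordering that puts it in standard form is (alpha_1, alpha_2, alpha_3, alpha_5, alpha_4). So the algebra is type A_5, i.e. sl(6).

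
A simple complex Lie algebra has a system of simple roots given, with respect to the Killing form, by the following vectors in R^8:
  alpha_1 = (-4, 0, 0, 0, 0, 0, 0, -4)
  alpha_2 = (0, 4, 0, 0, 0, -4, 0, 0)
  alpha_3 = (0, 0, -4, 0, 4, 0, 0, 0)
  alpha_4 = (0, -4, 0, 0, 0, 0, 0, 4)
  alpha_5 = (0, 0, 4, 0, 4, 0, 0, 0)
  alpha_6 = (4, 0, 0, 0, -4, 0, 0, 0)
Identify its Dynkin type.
D6

Compute the Cartan integers a_ij = 2(alpha_i, alpha_j)/(alpha_j, alpha_j); the resulting 6x6 Cartan matrix is
[[2, 0, 0, -1, 0, -1], [0, 2, 0, -1, 0, 0], [0, 0, 2, 0, 0, -1], [-1, -1, 0, 2, 0, 0], [0, 0, 0, 0, 2, -1], [-1, 0, -1, 0, -1, 2]].
All simple roots have the same length, so the diagram is simply laced. The associated Dynkin diagram is a chain of 4 nodes with a fork of two nodes at one end (D_6), so the type is D_6 (the algebra so(12)).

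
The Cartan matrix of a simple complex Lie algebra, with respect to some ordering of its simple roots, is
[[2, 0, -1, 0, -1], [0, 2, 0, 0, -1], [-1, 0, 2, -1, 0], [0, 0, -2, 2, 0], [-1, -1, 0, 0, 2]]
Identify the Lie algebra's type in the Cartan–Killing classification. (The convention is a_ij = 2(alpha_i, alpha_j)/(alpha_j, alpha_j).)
The matrix has rank 5 with 2's on the diagonal. Reading the off-diagonal entries as Dynkin edges (a single edge where a_ij = a_ji = -1; a double or triple edge where a_ij * a_ji = 2 or 3), the diagram is a chain of 5 nodes with a double edge at one end; the terminal node there is the unique long simple root (C_5). One simple-root ordering that puts it in standard form is (alpha_2, alpha_5, alpha_1, alpha_3, alpha_4). So the algebra is type C_5, i.e. sp(10).

C_5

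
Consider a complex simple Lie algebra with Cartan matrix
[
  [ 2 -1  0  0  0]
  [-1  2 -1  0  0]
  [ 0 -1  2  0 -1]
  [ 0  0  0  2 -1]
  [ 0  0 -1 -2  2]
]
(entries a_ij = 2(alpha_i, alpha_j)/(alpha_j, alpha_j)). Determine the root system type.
type B_5

The matrix has rank 5 with 2's on the diagonal. Reading the off-diagonal entries as Dynkin edges (a single edge where a_ij = a_ji = -1; a double or triple edge where a_ij * a_ji = 2 or 3), the diagram is a chain of 5 nodes with a double edge at one end; the terminal node there is the unique short simple root (B_5). One simple-root ordering that puts it in standard form is (alpha_1, alpha_2, alpha_3, alpha_5, alpha_4). So the algebra is type B_5, i.e. so(11).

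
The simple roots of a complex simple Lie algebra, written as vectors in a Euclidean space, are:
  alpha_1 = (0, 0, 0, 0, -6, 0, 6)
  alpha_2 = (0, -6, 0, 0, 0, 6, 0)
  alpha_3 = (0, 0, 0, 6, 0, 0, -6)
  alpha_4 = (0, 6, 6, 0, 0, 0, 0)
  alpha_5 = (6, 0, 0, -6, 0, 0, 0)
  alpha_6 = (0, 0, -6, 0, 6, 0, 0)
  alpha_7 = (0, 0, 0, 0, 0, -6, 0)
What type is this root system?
type B_7

Compute the Cartan integers a_ij = 2(alpha_i, alpha_j)/(alpha_j, alpha_j); the resulting 7x7 Cartan matrix is
[[2, 0, -1, 0, 0, -1, 0], [0, 2, 0, -1, 0, 0, -2], [-1, 0, 2, 0, -1, 0, 0], [0, -1, 0, 2, 0, -1, 0], [0, 0, -1, 0, 2, 0, 0], [-1, 0, 0, -1, 0, 2, 0], [0, -1, 0, 0, 0, 0, 2]].
The roots have two lengths (squared-length ratio 2:1); the short ones are alpha_{7}. The associated Dynkin diagram is a chain of 7 nodes with a double edge at one end; the terminal node there is the unique short simple root (B_7), so the type is B_7 (the algebra so(15)).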